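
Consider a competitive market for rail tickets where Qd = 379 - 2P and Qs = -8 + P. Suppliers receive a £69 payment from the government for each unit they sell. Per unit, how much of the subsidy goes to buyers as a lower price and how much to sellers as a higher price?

Pre-subsidy: 379 - 2P = -8 + P gives P* = 129, Q* = 121.
With the subsidy, sellers receive Ps = Pb + 69 for each unit, where Pb is the price buyers pay.
Supply in terms of Pb becomes Qs = -8 + 1(Pb + 69) = 61 + Pb. Setting this equal to demand: 379 - 2Pb = 61 + Pb, so Pb = 106.
Sellers receive Ps = 106 + 69 = 175; Q' = 379 − 2·106 = 167.
Buyers' price falls by P* − Pb = 129 − 106 = 23; sellers' price rises by Ps − P* = 175 − 129 = 46.

Buyers gain £23 per unit; sellers gain £46 per unit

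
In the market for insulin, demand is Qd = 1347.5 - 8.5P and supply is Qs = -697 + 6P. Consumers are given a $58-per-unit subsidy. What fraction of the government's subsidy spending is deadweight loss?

DWL / government spending = 102/353

Pre-subsidy: 1347.5 - 8.5P = -697 + 6P gives P* = 141, Q* = 149.
With the rebate, buyers effectively pay Pb = Ps − 58, where Ps is the price sellers receive.
Demand in terms of Ps becomes Qd = 1347.5 − 8.5(Ps − 58) = 1840.5 - 8.5Ps. Setting this equal to supply: 1840.5 - 8.5Ps = -697 + 6Ps, so Ps = 175.
Buyers pay Pb = 175 − 58 = 117; Q' = -697 + 6·175 = 353.
ΔCS = ½(149 + 353)(141 − 117) = 6024; ΔPS = ½(149 + 353)(175 − 141) = 8534.
Government spending = 58 × 353 = 20474.
DWL = ½ × 58 × (353 − 149) = 5916; fraction = 5916 / 20474 = 102/353.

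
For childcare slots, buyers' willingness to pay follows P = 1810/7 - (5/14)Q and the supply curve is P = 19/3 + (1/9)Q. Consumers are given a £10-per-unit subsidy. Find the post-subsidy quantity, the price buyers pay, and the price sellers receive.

Q' = 33042/59; buyers pay 3455/59; sellers receive 4045/59

Pre-subsidy: 1810/7 - (5/14)Q = 19/3 + (1/9)Q gives Q* = 31782/59 and P* = 3905/59.
With the rebate, buyers effectively pay Pb = Ps − 10, where Ps is the price sellers receive.
On the curves, Pb = 1810/7 - (5/14)Q and Ps = 19/3 + (1/9)Q; the wedge Ps − Pb = 10 gives 19/3 + (1/9)Q − (1810/7 - (5/14)Q) = 10, so Q' = 33042/59.
Then Pb = 1810/7 − (5/14)·(33042/59) = 3455/59 and Ps = 19/3 + (1/9)·(33042/59) = 4045/59.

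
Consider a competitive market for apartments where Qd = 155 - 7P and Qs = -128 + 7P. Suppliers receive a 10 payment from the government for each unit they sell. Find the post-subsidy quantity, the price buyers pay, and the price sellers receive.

Pre-subsidy: 155 - 7P = -128 + 7P gives P* = 283/14, Q* = 13.5.
With the subsidy, sellers receive Ps = Pb + 10 for each unit, where Pb is the price buyers pay.
Supply in terms of Pb becomes Qs = -128 + 7(Pb + 10) = -58 + 7Pb. Setting this equal to demand: 155 - 7Pb = -58 + 7Pb, so Pb = 213/14.
Sellers receive Ps = 213/14 + 10 = 353/14; Q' = 155 − 7·(213/14) = 48.5.

Q' = 48.5; buyers pay 213/14; sellers receive 353/14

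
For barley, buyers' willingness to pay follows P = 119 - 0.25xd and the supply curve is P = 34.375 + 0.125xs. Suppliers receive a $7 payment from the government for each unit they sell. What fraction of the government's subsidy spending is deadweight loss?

Pre-subsidy: 119 - 0.25x = 34.375 + 0.125x gives x* = 677/3 and P* = 751/12.
With the subsidy, sellers receive Ps = Pb + 7 for each unit, where Pb is the price buyers pay.
On the curves, Pb = 119 - 0.25x and Ps = 34.375 + 0.125x; the wedge Ps − Pb = 7 gives 34.375 + 0.125x − (119 - 0.25x) = 7, so x' = 733/3.
Then Pb = 119 − 0.25·(733/3) = 695/12 and Ps = 34.375 + 0.125·(733/3) = 779/12.
ΔCS = ½(677/3 + 733/3)(751/12 − 695/12) = 3290/3; ΔPS = ½(677/3 + 733/3)(779/12 − 751/12) = 1645/3.
Government spending = 7 × 733/3 = 5131/3.
DWL = ½ × 7 × (733/3 − 677/3) = 196/3; fraction = (196/3) / (5131/3) = 28/733.

DWL / government spending = 28/733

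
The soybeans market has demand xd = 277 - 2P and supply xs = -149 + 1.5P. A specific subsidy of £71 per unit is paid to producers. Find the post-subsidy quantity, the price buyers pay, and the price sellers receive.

Pre-subsidy: 277 - 2P = -149 + 1.5P gives P* = 852/7, x* = 235/7.
With the subsidy, sellers receive Ps = Pb + 71 for each unit, where Pb is the price buyers pay.
Supply in terms of Pb becomes xs = -149 + 1.5(Pb + 71) = -42.5 + 1.5Pb. Setting this equal to demand: 277 - 2Pb = -42.5 + 1.5Pb, so Pb = 639/7.
Sellers receive Ps = 639/7 + 71 = 1136/7; x' = 277 − 2·(639/7) = 661/7.

x' = 661/7; buyers pay 639/7; sellers receive 1136/7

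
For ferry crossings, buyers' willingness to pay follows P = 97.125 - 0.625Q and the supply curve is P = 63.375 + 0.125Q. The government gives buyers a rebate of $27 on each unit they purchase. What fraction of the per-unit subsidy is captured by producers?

Pre-subsidy: 97.125 - 0.625Q = 63.375 + 0.125Q gives Q* = 45 and P* = 69.
With the rebate, buyers effectively pay Pb = Ps − 27, where Ps is the price sellers receive.
On the curves, Pb = 97.125 - 0.625Q and Ps = 63.375 + 0.125Q; the wedge Ps − Pb = 27 gives 63.375 + 0.125Q − (97.125 - 0.625Q) = 27, so Q' = 81.
Then Pb = 97.125 − 0.625·81 = 46.5 and Ps = 63.375 + 0.125·81 = 73.5.
Buyers' price falls by P* − Pb = 69 − 46.5 = 22.5; sellers' price rises by Ps − P* = 73.5 − 69 = 4.5.
So producers capture 4.5/27 = 1/6 of each unit of subsidy.

Producer share = 1/6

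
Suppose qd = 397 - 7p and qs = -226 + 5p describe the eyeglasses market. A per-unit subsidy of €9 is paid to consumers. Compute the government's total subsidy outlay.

Pre-subsidy: 397 - 7p = -226 + 5p gives p* = 623/12, q* = 403/12.
With the rebate, buyers effectively pay pb = ps − 9, where ps is the price sellers receive.
Demand in terms of ps becomes qd = 397 − 7(ps − 9) = 460 - 7ps. Setting this equal to supply: 460 - 7ps = -226 + 5ps, so ps = 343/6.
Buyers pay pb = 343/6 − 9 = 289/6; q' = -226 + 5·(343/6) = 359/6.
Government outlay = subsidy × quantity = 9 × 359/6 = 538.5.

Government cost = €538.5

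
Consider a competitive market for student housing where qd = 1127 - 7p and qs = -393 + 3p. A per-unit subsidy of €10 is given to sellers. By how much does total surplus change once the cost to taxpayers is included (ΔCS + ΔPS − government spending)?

Net change in total surplus = -€105

Pre-subsidy: 1127 - 7p = -393 + 3p gives p* = 152, q* = 63.
With the subsidy, sellers receive ps = pb + 10 for each unit, where pb is the price buyers pay.
Supply in terms of pb becomes qs = -393 + 3(pb + 10) = -363 + 3pb. Setting this equal to demand: 1127 - 7pb = -363 + 3pb, so pb = 149.
Sellers receive ps = 149 + 10 = 159; q' = 1127 − 7·149 = 84.
ΔCS = ½(63 + 84)(152 − 149) = 220.5; ΔPS = ½(63 + 84)(159 − 152) = 514.5.
Government spending = 10 × 84 = 840.
Net change = 220.5 + 514.5 − 840 = -105. The loss equals the DWL triangle ½·10·21.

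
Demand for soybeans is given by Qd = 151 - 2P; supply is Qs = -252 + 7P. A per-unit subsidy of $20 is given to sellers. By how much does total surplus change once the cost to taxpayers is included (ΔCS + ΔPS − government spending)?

Net change in total surplus = -2800/9

Pre-subsidy: 151 - 2P = -252 + 7P gives P* = 403/9, Q* = 553/9.
With the subsidy, sellers receive Ps = Pb + 20 for each unit, where Pb is the price buyers pay.
Supply in terms of Pb becomes Qs = -252 + 7(Pb + 20) = -112 + 7Pb. Setting this equal to demand: 151 - 2Pb = -112 + 7Pb, so Pb = 263/9.
Sellers receive Ps = 263/9 + 20 = 443/9; Q' = 151 − 2·(263/9) = 833/9.
ΔCS = ½(553/9 + 833/9)(403/9 − 263/9) = 10780/9; ΔPS = ½(553/9 + 833/9)(443/9 − 403/9) = 3080/9.
Government spending = 20 × 833/9 = 16660/9.
Net change = 10780/9 + 3080/9 − 16660/9 = -2800/9. The loss equals the DWL triangle ½·20·280/9.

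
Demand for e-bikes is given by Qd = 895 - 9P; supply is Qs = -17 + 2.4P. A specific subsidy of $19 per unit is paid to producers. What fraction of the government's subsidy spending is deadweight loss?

Pre-subsidy: 895 - 9P = -17 + 2.4P gives P* = 80, Q* = 175.
With the subsidy, sellers receive Ps = Pb + 19 for each unit, where Pb is the price buyers pay.
Supply in terms of Pb becomes Qs = -17 + 2.4(Pb + 19) = 28.6 + 2.4Pb. Setting this equal to demand: 895 - 9Pb = 28.6 + 2.4Pb, so Pb = 76.
Sellers receive Ps = 76 + 19 = 95; Q' = 895 − 9·76 = 211.
ΔCS = ½(175 + 211)(80 − 76) = 772; ΔPS = ½(175 + 211)(95 − 80) = 2895.
Government spending = 19 × 211 = 4009.
DWL = ½ × 19 × (211 − 175) = 342; fraction = 342 / 4009 = 18/211.

DWL / government spending = 18/211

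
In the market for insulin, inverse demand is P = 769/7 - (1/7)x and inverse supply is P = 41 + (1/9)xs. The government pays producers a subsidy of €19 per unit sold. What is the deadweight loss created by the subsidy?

Pre-subsidy: 769/7 - (1/7)x = 41 + (1/9)x gives x* = 271.125 and P* = 71.125.
With the subsidy, sellers receive Ps = Pb + 19 for each unit, where Pb is the price buyers pay.
On the curves, Pb = 769/7 - (1/7)x and Ps = 41 + (1/9)x; the wedge Ps − Pb = 19 gives 41 + (1/9)x − (769/7 - (1/7)x) = 19, so x' = 345.9375.
Then Pb = 769/7 − (1/7)·345.9375 = 60.4375 and Ps = 41 + (1/9)·345.9375 = 79.4375.
The subsidy expands output by 345.9375 − 271.125 = 74.8125 past the efficient level; on those units the gap between marginal cost and willingness to pay runs from 0 up to 19.
DWL = ½ × 19 × 74.8125 = 710.71875.

Deadweight loss = €710.71875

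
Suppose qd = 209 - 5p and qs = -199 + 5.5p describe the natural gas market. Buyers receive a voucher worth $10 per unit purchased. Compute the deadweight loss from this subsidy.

Pre-subsidy: 209 - 5p = -199 + 5.5p gives p* = 272/7, q* = 103/7.
With the rebate, buyers effectively pay pb = ps − 10, where ps is the price sellers receive.
Demand in terms of ps becomes qd = 209 − 5(ps − 10) = 259 - 5ps. Setting this equal to supply: 259 - 5ps = -199 + 5.5ps, so ps = 916/21.
Buyers pay pb = 916/21 − 10 = 706/21; q' = -199 + 5.5·(916/21) = 859/21.
The subsidy expands output by 859/21 − 103/7 = 550/21 past the efficient level; on those units the gap between marginal cost and willingness to pay runs from 0 up to 10.
DWL = ½ × 10 × 550/21 = 2750/21.

Deadweight loss = 2750/21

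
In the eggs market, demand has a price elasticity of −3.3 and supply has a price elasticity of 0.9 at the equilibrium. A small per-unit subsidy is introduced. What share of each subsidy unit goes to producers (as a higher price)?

Producer share = 11/14

For a small subsidy around the equilibrium, the benefit split depends on the relative slopes, which at a point are proportional to the elasticities.
Buyer share = εs/(εs + |εd|) = 0.9/(0.9 + 3.3) = 3/14; seller share = |εd|/(εs + |εd|) = 11/14.
So producers capture 11/14 of the subsidy.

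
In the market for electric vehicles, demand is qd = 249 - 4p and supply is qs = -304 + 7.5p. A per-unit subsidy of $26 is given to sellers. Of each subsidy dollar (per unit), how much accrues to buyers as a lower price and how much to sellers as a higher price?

Buyers gain 390/23 per unit; sellers gain 208/23 per unit

Pre-subsidy: 249 - 4p = -304 + 7.5p gives p* = 1106/23, q* = 1303/23.
With the subsidy, sellers receive ps = pb + 26 for each unit, where pb is the price buyers pay.
Supply in terms of pb becomes qs = -304 + 7.5(pb + 26) = -109 + 7.5pb. Setting this equal to demand: 249 - 4pb = -109 + 7.5pb, so pb = 716/23.
Sellers receive ps = 716/23 + 26 = 1314/23; q' = 249 − 4·(716/23) = 2863/23.
Buyers' price falls by p* − pb = 1106/23 − 716/23 = 390/23; sellers' price rises by ps − p* = 1314/23 − 1106/23 = 208/23.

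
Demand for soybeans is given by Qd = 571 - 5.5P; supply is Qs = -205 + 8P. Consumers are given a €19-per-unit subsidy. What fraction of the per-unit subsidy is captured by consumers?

Consumer share = 16/27

Pre-subsidy: 571 - 5.5P = -205 + 8P gives P* = 1552/27, Q* = 6881/27.
With the rebate, buyers effectively pay Pb = Ps − 19, where Ps is the price sellers receive.
Demand in terms of Ps becomes Qd = 571 − 5.5(Ps − 19) = 675.5 - 5.5Ps. Setting this equal to supply: 675.5 - 5.5Ps = -205 + 8Ps, so Ps = 587/9.
Buyers pay Pb = 587/9 − 19 = 416/9; Q' = -205 + 8·(587/9) = 2851/9.
Buyers' price falls by P* − Pb = 1552/27 − 416/9 = 304/27; sellers' price rises by Ps − P* = 587/9 − 1552/27 = 209/27.
So consumers capture (304/27)/19 = 16/27 of each unit of subsidy.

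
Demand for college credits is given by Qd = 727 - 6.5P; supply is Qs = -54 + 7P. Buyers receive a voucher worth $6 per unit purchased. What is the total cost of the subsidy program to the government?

Government cost = 20044/9

Pre-subsidy: 727 - 6.5P = -54 + 7P gives P* = 1562/27, Q* = 9476/27.
With the rebate, buyers effectively pay Pb = Ps − 6, where Ps is the price sellers receive.
Demand in terms of Ps becomes Qd = 727 − 6.5(Ps − 6) = 766 - 6.5Ps. Setting this equal to supply: 766 - 6.5Ps = -54 + 7Ps, so Ps = 1640/27.
Buyers pay Pb = 1640/27 − 6 = 1478/27; Q' = -54 + 7·(1640/27) = 10022/27.
Government outlay = subsidy × quantity = 6 × 10022/27 = 20044/9.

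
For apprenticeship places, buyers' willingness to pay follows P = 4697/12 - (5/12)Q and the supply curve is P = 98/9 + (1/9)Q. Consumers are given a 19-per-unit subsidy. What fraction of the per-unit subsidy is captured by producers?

Pre-subsidy: 4697/12 - (5/12)Q = 98/9 + (1/9)Q gives Q* = 721 and P* = 91.
With the rebate, buyers effectively pay Pb = Ps − 19, where Ps is the price sellers receive.
On the curves, Pb = 4697/12 - (5/12)Q and Ps = 98/9 + (1/9)Q; the wedge Ps − Pb = 19 gives 98/9 + (1/9)Q − (4697/12 - (5/12)Q) = 19, so Q' = 757.
Then Pb = 4697/12 − (5/12)·757 = 76 and Ps = 98/9 + (1/9)·757 = 95.
Buyers' price falls by P* − Pb = 91 − 76 = 15; sellers' price rises by Ps − P* = 95 − 91 = 4.
So producers capture 4/19 = 4/19 of each unit of subsidy.

Producer share = 4/19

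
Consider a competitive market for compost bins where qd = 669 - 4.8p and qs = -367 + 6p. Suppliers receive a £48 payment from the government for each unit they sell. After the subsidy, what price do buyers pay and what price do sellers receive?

Buyers pay 1870/27; sellers receive 3166/27

Pre-subsidy: 669 - 4.8p = -367 + 6p gives p* = 2590/27, q* = 1877/9.
With the subsidy, sellers receive ps = pb + 48 for each unit, where pb is the price buyers pay.
Supply in terms of pb becomes qs = -367 + 6(pb + 48) = -79 + 6pb. Setting this equal to demand: 669 - 4.8pb = -79 + 6pb, so pb = 1870/27.
Sellers receive ps = 1870/27 + 48 = 3166/27; q' = 669 − 4.8·(1870/27) = 3029/9.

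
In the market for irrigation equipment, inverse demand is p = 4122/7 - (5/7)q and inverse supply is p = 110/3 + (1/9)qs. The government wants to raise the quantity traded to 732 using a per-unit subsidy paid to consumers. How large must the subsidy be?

Required subsidy s = 52 per unit

At q = 732, from the demand curve buyers pay pb = 4122/7 − (5/7)·732 = 66; from the supply curve sellers need ps = 110/3 + (1/9)·732 = 118.
The subsidy must fill the gap: s = ps − pb = 118 − 66 = 52.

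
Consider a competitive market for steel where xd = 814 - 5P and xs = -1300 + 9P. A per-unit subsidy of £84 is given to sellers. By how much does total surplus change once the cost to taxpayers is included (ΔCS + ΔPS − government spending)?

Net change in total surplus = -£11340

Pre-subsidy: 814 - 5P = -1300 + 9P gives P* = 151, x* = 59.
With the subsidy, sellers receive Ps = Pb + 84 for each unit, where Pb is the price buyers pay.
Supply in terms of Pb becomes xs = -1300 + 9(Pb + 84) = -544 + 9Pb. Setting this equal to demand: 814 - 5Pb = -544 + 9Pb, so Pb = 97.
Sellers receive Ps = 97 + 84 = 181; x' = 814 − 5·97 = 329.
ΔCS = ½(59 + 329)(151 − 97) = 10476; ΔPS = ½(59 + 329)(181 − 151) = 5820.
Government spending = 84 × 329 = 27636.
Net change = 10476 + 5820 − 27636 = -11340. The loss equals the DWL triangle ½·84·270.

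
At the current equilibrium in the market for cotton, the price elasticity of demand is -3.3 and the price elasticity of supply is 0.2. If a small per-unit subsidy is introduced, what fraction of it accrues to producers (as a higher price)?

For a small subsidy around the equilibrium, the benefit split depends on the relative slopes, which at a point are proportional to the elasticities.
Buyer share = εs/(εs + |εd|) = 0.2/(0.2 + 3.3) = 2/35; seller share = |εd|/(εs + |εd|) = 33/35.
So producers capture 33/35 of the subsidy.

Producer share = 33/35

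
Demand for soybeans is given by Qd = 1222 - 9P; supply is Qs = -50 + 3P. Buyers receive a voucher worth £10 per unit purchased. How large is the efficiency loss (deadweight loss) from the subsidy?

Deadweight loss = £112.5

Pre-subsidy: 1222 - 9P = -50 + 3P gives P* = 106, Q* = 268.
With the rebate, buyers effectively pay Pb = Ps − 10, where Ps is the price sellers receive.
Demand in terms of Ps becomes Qd = 1222 − 9(Ps − 10) = 1312 - 9Ps. Setting this equal to supply: 1312 - 9Ps = -50 + 3Ps, so Ps = 113.5.
Buyers pay Pb = 113.5 − 10 = 103.5; Q' = -50 + 3·113.5 = 290.5.
The subsidy expands output by 290.5 − 268 = 22.5 past the efficient level; on those units the gap between marginal cost and willingness to pay runs from 0 up to 10.
DWL = ½ × 10 × 22.5 = 112.5.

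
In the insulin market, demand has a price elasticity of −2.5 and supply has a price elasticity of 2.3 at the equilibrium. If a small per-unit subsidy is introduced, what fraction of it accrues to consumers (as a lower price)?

For a small subsidy around the equilibrium, the benefit split depends on the relative slopes, which at a point are proportional to the elasticities.
Buyer share = εs/(εs + |εd|) = 2.3/(2.3 + 2.5) = 23/48; seller share = |εd|/(εs + |εd|) = 25/48.

Consumer share = 23/48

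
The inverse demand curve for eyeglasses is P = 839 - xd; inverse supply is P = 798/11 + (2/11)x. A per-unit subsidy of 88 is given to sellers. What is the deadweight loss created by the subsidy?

Pre-subsidy: 839 - x = 798/11 + (2/11)x gives x* = 8431/13 and P* = 2476/13.
With the subsidy, sellers receive Ps = Pb + 88 for each unit, where Pb is the price buyers pay.
On the curves, Pb = 839 - x and Ps = 798/11 + (2/11)x; the wedge Ps − Pb = 88 gives 798/11 + (2/11)x − (839 - x) = 88, so x' = 723.
Then Pb = 839 − 1·723 = 116 and Ps = 798/11 + (2/11)·723 = 204.
The subsidy expands output by 723 − 8431/13 = 968/13 past the efficient level; on those units the gap between marginal cost and willingness to pay runs from 0 up to 88.
DWL = ½ × 88 × 968/13 = 42592/13.

Deadweight loss = 42592/13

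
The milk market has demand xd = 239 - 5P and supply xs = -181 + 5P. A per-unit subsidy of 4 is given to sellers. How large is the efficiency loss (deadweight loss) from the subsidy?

Deadweight loss = 20

Pre-subsidy: 239 - 5P = -181 + 5P gives P* = 42, x* = 29.
With the subsidy, sellers receive Ps = Pb + 4 for each unit, where Pb is the price buyers pay.
Supply in terms of Pb becomes xs = -181 + 5(Pb + 4) = -161 + 5Pb. Setting this equal to demand: 239 - 5Pb = -161 + 5Pb, so Pb = 40.
Sellers receive Ps = 40 + 4 = 44; x' = 239 − 5·40 = 39.
The subsidy expands output by 39 − 29 = 10 past the efficient level; on those units the gap between marginal cost and willingness to pay runs from 0 up to 4.
DWL = ½ × 4 × 10 = 20.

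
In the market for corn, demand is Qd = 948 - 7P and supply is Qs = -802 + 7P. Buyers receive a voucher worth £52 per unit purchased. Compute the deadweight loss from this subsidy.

Pre-subsidy: 948 - 7P = -802 + 7P gives P* = 125, Q* = 73.
With the rebate, buyers effectively pay Pb = Ps − 52, where Ps is the price sellers receive.
Demand in terms of Ps becomes Qd = 948 − 7(Ps − 52) = 1312 - 7Ps. Setting this equal to supply: 1312 - 7Ps = -802 + 7Ps, so Ps = 151.
Buyers pay Pb = 151 − 52 = 99; Q' = -802 + 7·151 = 255.
The subsidy expands output by 255 − 73 = 182 past the efficient level; on those units the gap between marginal cost and willingness to pay runs from 0 up to 52.
DWL = ½ × 52 × 182 = 4732.

Deadweight loss = £4732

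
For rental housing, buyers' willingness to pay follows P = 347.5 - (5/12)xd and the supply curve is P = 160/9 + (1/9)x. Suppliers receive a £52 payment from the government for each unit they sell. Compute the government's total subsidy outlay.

Pre-subsidy: 347.5 - (5/12)x = 160/9 + (1/9)x gives x* = 11870/19 and P* = 4970/57.
With the subsidy, sellers receive Ps = Pb + 52 for each unit, where Pb is the price buyers pay.
On the curves, Pb = 347.5 - (5/12)x and Ps = 160/9 + (1/9)x; the wedge Ps − Pb = 52 gives 160/9 + (1/9)x − (347.5 - (5/12)x) = 52, so x' = 13742/19.
Then Pb = 347.5 − (5/12)·(13742/19) = 2630/57 and Ps = 160/9 + (1/9)·(13742/19) = 5594/57.
Government outlay = subsidy × quantity = 52 × 13742/19 = 714584/19.

Government cost = 714584/19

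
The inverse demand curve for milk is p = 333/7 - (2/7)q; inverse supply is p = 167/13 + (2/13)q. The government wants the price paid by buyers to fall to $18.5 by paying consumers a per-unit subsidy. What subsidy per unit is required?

At a buyer price of 18.5, quantity demanded is 166.5 − 3.5·18.5 = 101.75.
Sellers supply 101.75 only when they receive ps = 167/13 + (2/13)·101.75 = 28.5.
s = ps − pb = 28.5 − 18.5 = 10.

Required subsidy s = $10 per unit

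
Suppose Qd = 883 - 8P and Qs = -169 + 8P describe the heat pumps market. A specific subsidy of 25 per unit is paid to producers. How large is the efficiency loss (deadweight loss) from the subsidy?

Pre-subsidy: 883 - 8P = -169 + 8P gives P* = 65.75, Q* = 357.
With the subsidy, sellers receive Ps = Pb + 25 for each unit, where Pb is the price buyers pay.
Supply in terms of Pb becomes Qs = -169 + 8(Pb + 25) = 31 + 8Pb. Setting this equal to demand: 883 - 8Pb = 31 + 8Pb, so Pb = 53.25.
Sellers receive Ps = 53.25 + 25 = 78.25; Q' = 883 − 8·53.25 = 457.
The subsidy expands output by 457 − 357 = 100 past the efficient level; on those units the gap between marginal cost and willingness to pay runs from 0 up to 25.
DWL = ½ × 25 × 100 = 1250.

Deadweight loss = 1250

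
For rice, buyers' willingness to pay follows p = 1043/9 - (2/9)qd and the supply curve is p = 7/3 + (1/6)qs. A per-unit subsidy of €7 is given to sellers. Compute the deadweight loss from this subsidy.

Pre-subsidy: 1043/9 - (2/9)q = 7/3 + (1/6)q gives q* = 292 and p* = 51.
With the subsidy, sellers receive ps = pb + 7 for each unit, where pb is the price buyers pay.
On the curves, pb = 1043/9 - (2/9)q and ps = 7/3 + (1/6)q; the wedge ps − pb = 7 gives 7/3 + (1/6)q − (1043/9 - (2/9)q) = 7, so q' = 310.
Then pb = 1043/9 − (2/9)·310 = 47 and ps = 7/3 + (1/6)·310 = 54.
The subsidy expands output by 310 − 292 = 18 past the efficient level; on those units the gap between marginal cost and willingness to pay runs from 0 up to 7.
DWL = ½ × 7 × 18 = 63.

Deadweight loss = €63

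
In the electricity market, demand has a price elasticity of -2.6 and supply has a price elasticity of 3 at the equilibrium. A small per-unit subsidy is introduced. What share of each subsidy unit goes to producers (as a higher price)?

Producer share = 13/28

For a small subsidy around the equilibrium, the benefit split depends on the relative slopes, which at a point are proportional to the elasticities.
Buyer share = εs/(εs + |εd|) = 3/(3 + 2.6) = 15/28; seller share = |εd|/(εs + |εd|) = 13/28.
So producers capture 13/28 of the subsidy.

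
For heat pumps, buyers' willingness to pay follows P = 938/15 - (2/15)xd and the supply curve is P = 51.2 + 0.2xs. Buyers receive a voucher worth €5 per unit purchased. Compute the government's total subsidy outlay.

Government cost = €245

Pre-subsidy: 938/15 - (2/15)x = 51.2 + 0.2x gives x* = 34 and P* = 58.
With the rebate, buyers effectively pay Pb = Ps − 5, where Ps is the price sellers receive.
On the curves, Pb = 938/15 - (2/15)x and Ps = 51.2 + 0.2x; the wedge Ps − Pb = 5 gives 51.2 + 0.2x − (938/15 - (2/15)x) = 5, so x' = 49.
Then Pb = 938/15 − (2/15)·49 = 56 and Ps = 51.2 + 0.2·49 = 61.
Government outlay = subsidy × quantity = 5 × 49 = 245.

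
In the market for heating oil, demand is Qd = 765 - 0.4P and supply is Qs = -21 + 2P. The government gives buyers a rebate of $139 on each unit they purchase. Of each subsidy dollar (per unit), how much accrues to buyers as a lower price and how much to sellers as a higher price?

Buyers gain 695/6 per unit; sellers gain 139/6 per unit

Pre-subsidy: 765 - 0.4P = -21 + 2P gives P* = 327.5, Q* = 634.
With the rebate, buyers effectively pay Pb = Ps − 139, where Ps is the price sellers receive.
Demand in terms of Ps becomes Qd = 765 − 0.4(Ps − 139) = 820.6 - 0.4Ps. Setting this equal to supply: 820.6 - 0.4Ps = -21 + 2Ps, so Ps = 1052/3.
Buyers pay Pb = 1052/3 − 139 = 635/3; Q' = -21 + 2·(1052/3) = 2041/3.
Buyers' price falls by P* − Pb = 327.5 − 635/3 = 695/6; sellers' price rises by Ps − P* = 1052/3 − 327.5 = 139/6.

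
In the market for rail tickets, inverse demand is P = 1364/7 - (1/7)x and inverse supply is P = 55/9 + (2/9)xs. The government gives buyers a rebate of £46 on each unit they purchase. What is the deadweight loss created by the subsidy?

Deadweight loss = £2898

Pre-subsidy: 1364/7 - (1/7)x = 55/9 + (2/9)x gives x* = 517 and P* = 121.
With the rebate, buyers effectively pay Pb = Ps − 46, where Ps is the price sellers receive.
On the curves, Pb = 1364/7 - (1/7)x and Ps = 55/9 + (2/9)x; the wedge Ps − Pb = 46 gives 55/9 + (2/9)x − (1364/7 - (1/7)x) = 46, so x' = 643.
Then Pb = 1364/7 − (1/7)·643 = 103 and Ps = 55/9 + (2/9)·643 = 149.
The subsidy expands output by 643 − 517 = 126 past the efficient level; on those units the gap between marginal cost and willingness to pay runs from 0 up to 46.
DWL = ½ × 46 × 126 = 2898.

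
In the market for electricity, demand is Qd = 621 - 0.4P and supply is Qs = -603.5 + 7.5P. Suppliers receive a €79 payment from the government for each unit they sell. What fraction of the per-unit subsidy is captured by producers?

Producer share = 4/79

Pre-subsidy: 621 - 0.4P = -603.5 + 7.5P gives P* = 155, Q* = 559.
With the subsidy, sellers receive Ps = Pb + 79 for each unit, where Pb is the price buyers pay.
Supply in terms of Pb becomes Qs = -603.5 + 7.5(Pb + 79) = -11 + 7.5Pb. Setting this equal to demand: 621 - 0.4Pb = -11 + 7.5Pb, so Pb = 80.
Sellers receive Ps = 80 + 79 = 159; Q' = 621 − 0.4·80 = 589.
Buyers' price falls by P* − Pb = 155 − 80 = 75; sellers' price rises by Ps − P* = 159 − 155 = 4.
So producers capture 4/79 = 4/79 of each unit of subsidy.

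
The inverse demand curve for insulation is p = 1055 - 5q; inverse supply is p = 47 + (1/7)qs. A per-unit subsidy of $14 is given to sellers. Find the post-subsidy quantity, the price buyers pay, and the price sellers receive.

q' = 3577/18; buyers pay 1105/18; sellers receive 1357/18

Pre-subsidy: 1055 - 5q = 47 + (1/7)q gives q* = 196 and p* = 75.
With the subsidy, sellers receive ps = pb + 14 for each unit, where pb is the price buyers pay.
On the curves, pb = 1055 - 5q and ps = 47 + (1/7)q; the wedge ps − pb = 14 gives 47 + (1/7)q − (1055 - 5q) = 14, so q' = 3577/18.
Then pb = 1055 − 5·(3577/18) = 1105/18 and ps = 47 + (1/7)·(3577/18) = 1357/18.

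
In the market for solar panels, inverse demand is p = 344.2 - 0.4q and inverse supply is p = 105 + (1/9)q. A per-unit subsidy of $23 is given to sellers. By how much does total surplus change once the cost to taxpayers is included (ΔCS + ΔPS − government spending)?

Pre-subsidy: 344.2 - 0.4q = 105 + (1/9)q gives q* = 468 and p* = 157.
With the subsidy, sellers receive ps = pb + 23 for each unit, where pb is the price buyers pay.
On the curves, pb = 344.2 - 0.4q and ps = 105 + (1/9)q; the wedge ps − pb = 23 gives 105 + (1/9)q − (344.2 - 0.4q) = 23, so q' = 513.
Then pb = 344.2 − 0.4·513 = 139 and ps = 105 + (1/9)·513 = 162.
ΔCS = ½(468 + 513)(157 − 139) = 8829; ΔPS = ½(468 + 513)(162 − 157) = 2452.5.
Government spending = 23 × 513 = 11799.
Net change = 8829 + 2452.5 − 11799 = -517.5. The loss equals the DWL triangle ½·23·45.

Net change in total surplus = -$517.5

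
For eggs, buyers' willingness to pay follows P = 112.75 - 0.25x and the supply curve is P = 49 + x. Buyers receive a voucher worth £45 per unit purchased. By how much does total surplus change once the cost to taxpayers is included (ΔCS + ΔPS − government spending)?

Net change in total surplus = -£810

Pre-subsidy: 112.75 - 0.25x = 49 + x gives x* = 51 and P* = 100.
With the rebate, buyers effectively pay Pb = Ps − 45, where Ps is the price sellers receive.
On the curves, Pb = 112.75 - 0.25x and Ps = 49 + x; the wedge Ps − Pb = 45 gives 49 + x − (112.75 - 0.25x) = 45, so x' = 87.
Then Pb = 112.75 − 0.25·87 = 91 and Ps = 49 + 1·87 = 136.
ΔCS = ½(51 + 87)(100 − 91) = 621; ΔPS = ½(51 + 87)(136 − 100) = 2484.
Government spending = 45 × 87 = 3915.
Net change = 621 + 2484 − 3915 = -810. The loss equals the DWL triangle ½·45·36.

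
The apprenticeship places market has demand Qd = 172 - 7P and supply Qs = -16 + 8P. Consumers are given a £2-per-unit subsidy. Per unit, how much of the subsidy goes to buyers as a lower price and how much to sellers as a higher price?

Buyers gain 16/15 per unit; sellers gain 14/15 per unit

Pre-subsidy: 172 - 7P = -16 + 8P gives P* = 188/15, Q* = 1264/15.
With the rebate, buyers effectively pay Pb = Ps − 2, where Ps is the price sellers receive.
Demand in terms of Ps becomes Qd = 172 − 7(Ps − 2) = 186 - 7Ps. Setting this equal to supply: 186 - 7Ps = -16 + 8Ps, so Ps = 202/15.
Buyers pay Pb = 202/15 − 2 = 172/15; Q' = -16 + 8·(202/15) = 1376/15.
Buyers' price falls by P* − Pb = 188/15 − 172/15 = 16/15; sellers' price rises by Ps − P* = 202/15 − 188/15 = 14/15.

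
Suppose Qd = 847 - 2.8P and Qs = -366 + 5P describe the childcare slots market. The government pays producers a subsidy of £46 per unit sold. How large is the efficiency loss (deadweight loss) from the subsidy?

Deadweight loss = 74060/39

Pre-subsidy: 847 - 2.8P = -366 + 5P gives P* = 6065/39, Q* = 16051/39.
With the subsidy, sellers receive Ps = Pb + 46 for each unit, where Pb is the price buyers pay.
Supply in terms of Pb becomes Qs = -366 + 5(Pb + 46) = -136 + 5Pb. Setting this equal to demand: 847 - 2.8Pb = -136 + 5Pb, so Pb = 4915/39.
Sellers receive Ps = 4915/39 + 46 = 6709/39; Q' = 847 − 2.8·(4915/39) = 19271/39.
The subsidy expands output by 19271/39 − 16051/39 = 3220/39 past the efficient level; on those units the gap between marginal cost and willingness to pay runs from 0 up to 46.
DWL = ½ × 46 × 3220/39 = 74060/39.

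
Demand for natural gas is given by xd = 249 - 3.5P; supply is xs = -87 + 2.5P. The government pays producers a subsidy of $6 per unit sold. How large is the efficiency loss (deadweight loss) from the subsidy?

Pre-subsidy: 249 - 3.5P = -87 + 2.5P gives P* = 56, x* = 53.
With the subsidy, sellers receive Ps = Pb + 6 for each unit, where Pb is the price buyers pay.
Supply in terms of Pb becomes xs = -87 + 2.5(Pb + 6) = -72 + 2.5Pb. Setting this equal to demand: 249 - 3.5Pb = -72 + 2.5Pb, so Pb = 53.5.
Sellers receive Ps = 53.5 + 6 = 59.5; x' = 249 − 3.5·53.5 = 61.75.
The subsidy expands output by 61.75 − 53 = 8.75 past the efficient level; on those units the gap between marginal cost and willingness to pay runs from 0 up to 6.
DWL = ½ × 6 × 8.75 = 26.25.

Deadweight loss = $26.25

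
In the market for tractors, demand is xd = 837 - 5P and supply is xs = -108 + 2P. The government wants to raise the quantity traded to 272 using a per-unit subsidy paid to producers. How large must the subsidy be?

Required subsidy s = 77 per unit

At x = 272, invert demand for the buyer price: Pb = (837 − 272)/5 = 113; invert supply for the seller price: Ps = (272 − (-108))/2 = 190.
The subsidy must fill the gap: s = Ps − Pb = 190 − 113 = 77.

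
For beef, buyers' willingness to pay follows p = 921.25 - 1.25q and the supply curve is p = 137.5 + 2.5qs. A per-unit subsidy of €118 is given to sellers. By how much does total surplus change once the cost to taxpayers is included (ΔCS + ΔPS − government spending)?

Net change in total surplus = -27848/15

Pre-subsidy: 921.25 - 1.25q = 137.5 + 2.5q gives q* = 209 and p* = 660.
With the subsidy, sellers receive ps = pb + 118 for each unit, where pb is the price buyers pay.
On the curves, pb = 921.25 - 1.25q and ps = 137.5 + 2.5q; the wedge ps − pb = 118 gives 137.5 + 2.5q − (921.25 - 1.25q) = 118, so q' = 3607/15.
Then pb = 921.25 − 1.25·(3607/15) = 1862/3 and ps = 137.5 + 2.5·(3607/15) = 2216/3.
ΔCS = ½(209 + 3607/15)(660 − 1862/3) = 397778/45; ΔPS = ½(209 + 3607/15)(2216/3 − 660) = 795556/45.
Government spending = 118 × 3607/15 = 425626/15.
Net change = 397778/45 + 795556/45 − 425626/15 = -27848/15. The loss equals the DWL triangle ½·118·472/15.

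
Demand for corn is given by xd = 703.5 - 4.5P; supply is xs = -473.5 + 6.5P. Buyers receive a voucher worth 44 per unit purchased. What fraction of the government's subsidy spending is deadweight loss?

DWL / government spending = 39/226

Pre-subsidy: 703.5 - 4.5P = -473.5 + 6.5P gives P* = 107, x* = 222.
With the rebate, buyers effectively pay Pb = Ps − 44, where Ps is the price sellers receive.
Demand in terms of Ps becomes xd = 703.5 − 4.5(Ps − 44) = 901.5 - 4.5Ps. Setting this equal to supply: 901.5 - 4.5Ps = -473.5 + 6.5Ps, so Ps = 125.
Buyers pay Pb = 125 − 44 = 81; x' = -473.5 + 6.5·125 = 339.
ΔCS = ½(222 + 339)(107 − 81) = 7293; ΔPS = ½(222 + 339)(125 − 107) = 5049.
Government spending = 44 × 339 = 14916.
DWL = ½ × 44 × (339 − 222) = 2574; fraction = 2574 / 14916 = 39/226.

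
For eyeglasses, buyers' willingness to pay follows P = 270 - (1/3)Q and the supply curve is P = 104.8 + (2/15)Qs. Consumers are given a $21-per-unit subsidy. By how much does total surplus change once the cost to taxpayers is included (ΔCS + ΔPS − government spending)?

Net change in total surplus = -$472.5

Pre-subsidy: 270 - (1/3)Q = 104.8 + (2/15)Q gives Q* = 354 and P* = 152.
With the rebate, buyers effectively pay Pb = Ps − 21, where Ps is the price sellers receive.
On the curves, Pb = 270 - (1/3)Q and Ps = 104.8 + (2/15)Q; the wedge Ps − Pb = 21 gives 104.8 + (2/15)Q − (270 - (1/3)Q) = 21, so Q' = 399.
Then Pb = 270 − (1/3)·399 = 137 and Ps = 104.8 + (2/15)·399 = 158.
ΔCS = ½(354 + 399)(152 − 137) = 5647.5; ΔPS = ½(354 + 399)(158 − 152) = 2259.
Government spending = 21 × 399 = 8379.
Net change = 5647.5 + 2259 − 8379 = -472.5. The loss equals the DWL triangle ½·21·45.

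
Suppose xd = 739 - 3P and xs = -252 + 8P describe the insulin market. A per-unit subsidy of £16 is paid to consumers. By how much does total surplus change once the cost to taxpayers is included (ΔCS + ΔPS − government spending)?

Net change in total surplus = -3072/11

Pre-subsidy: 739 - 3P = -252 + 8P gives P* = 991/11, x* = 5156/11.
With the rebate, buyers effectively pay Pb = Ps − 16, where Ps is the price sellers receive.
Demand in terms of Ps becomes xd = 739 − 3(Ps − 16) = 787 - 3Ps. Setting this equal to supply: 787 - 3Ps = -252 + 8Ps, so Ps = 1039/11.
Buyers pay Pb = 1039/11 − 16 = 863/11; x' = -252 + 8·(1039/11) = 5540/11.
ΔCS = ½(5156/11 + 5540/11)(991/11 − 863/11) = 684544/121; ΔPS = ½(5156/11 + 5540/11)(1039/11 − 991/11) = 256704/121.
Government spending = 16 × 5540/11 = 88640/11.
Net change = 684544/121 + 256704/121 − 88640/11 = -3072/11. The loss equals the DWL triangle ½·16·384/11.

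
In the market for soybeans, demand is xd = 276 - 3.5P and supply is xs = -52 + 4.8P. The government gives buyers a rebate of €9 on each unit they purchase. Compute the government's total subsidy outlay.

Pre-subsidy: 276 - 3.5P = -52 + 4.8P gives P* = 3280/83, x* = 11428/83.
With the rebate, buyers effectively pay Pb = Ps − 9, where Ps is the price sellers receive.
Demand in terms of Ps becomes xd = 276 − 3.5(Ps − 9) = 307.5 - 3.5Ps. Setting this equal to supply: 307.5 - 3.5Ps = -52 + 4.8Ps, so Ps = 3595/83.
Buyers pay Pb = 3595/83 − 9 = 2848/83; x' = -52 + 4.8·(3595/83) = 12940/83.
Government outlay = subsidy × quantity = 9 × 12940/83 = 116460/83.

Government cost = 116460/83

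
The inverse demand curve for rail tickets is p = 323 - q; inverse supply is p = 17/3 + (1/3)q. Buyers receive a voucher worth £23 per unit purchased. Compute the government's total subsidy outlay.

Government cost = £5870.75

Pre-subsidy: 323 - q = 17/3 + (1/3)q gives q* = 238 and p* = 85.
With the rebate, buyers effectively pay pb = ps − 23, where ps is the price sellers receive.
On the curves, pb = 323 - q and ps = 17/3 + (1/3)q; the wedge ps − pb = 23 gives 17/3 + (1/3)q − (323 - q) = 23, so q' = 255.25.
Then pb = 323 − 1·255.25 = 67.75 and ps = 17/3 + (1/3)·255.25 = 90.75.
Government outlay = subsidy × quantity = 23 × 255.25 = 5870.75.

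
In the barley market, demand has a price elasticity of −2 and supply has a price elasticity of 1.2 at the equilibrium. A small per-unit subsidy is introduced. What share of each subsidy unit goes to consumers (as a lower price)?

Consumer share = 0.375

For a small subsidy around the equilibrium, the benefit split depends on the relative slopes, which at a point are proportional to the elasticities.
Buyer share = εs/(εs + |εd|) = 1.2/(1.2 + 2) = 0.375; seller share = |εd|/(εs + |εd|) = 0.625.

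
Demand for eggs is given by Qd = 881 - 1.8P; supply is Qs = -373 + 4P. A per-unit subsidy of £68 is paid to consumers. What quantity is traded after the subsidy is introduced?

Q' = 16711/29

Pre-subsidy: 881 - 1.8P = -373 + 4P gives P* = 6270/29, Q* = 14263/29.
With the rebate, buyers effectively pay Pb = Ps − 68, where Ps is the price sellers receive.
Demand in terms of Ps becomes Qd = 881 − 1.8(Ps − 68) = 1003.4 - 1.8Ps. Setting this equal to supply: 1003.4 - 1.8Ps = -373 + 4Ps, so Ps = 6882/29.
Buyers pay Pb = 6882/29 − 68 = 4910/29; Q' = -373 + 4·(6882/29) = 16711/29.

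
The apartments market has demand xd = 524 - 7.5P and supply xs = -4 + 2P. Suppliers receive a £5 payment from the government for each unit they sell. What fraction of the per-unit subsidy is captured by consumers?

Pre-subsidy: 524 - 7.5P = -4 + 2P gives P* = 1056/19, x* = 2036/19.
With the subsidy, sellers receive Ps = Pb + 5 for each unit, where Pb is the price buyers pay.
Supply in terms of Pb becomes xs = -4 + 2(Pb + 5) = 6 + 2Pb. Setting this equal to demand: 524 - 7.5Pb = 6 + 2Pb, so Pb = 1036/19.
Sellers receive Ps = 1036/19 + 5 = 1131/19; x' = 524 − 7.5·(1036/19) = 2186/19.
Buyers' price falls by P* − Pb = 1056/19 − 1036/19 = 20/19; sellers' price rises by Ps − P* = 1131/19 − 1056/19 = 75/19.
So consumers capture (20/19)/5 = 4/19 of each unit of subsidy.

Consumer share = 4/19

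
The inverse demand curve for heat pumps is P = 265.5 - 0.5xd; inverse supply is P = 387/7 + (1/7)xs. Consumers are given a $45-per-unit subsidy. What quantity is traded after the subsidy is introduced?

x' = 397

Pre-subsidy: 265.5 - 0.5x = 387/7 + (1/7)x gives x* = 327 and P* = 102.
With the rebate, buyers effectively pay Pb = Ps − 45, where Ps is the price sellers receive.
On the curves, Pb = 265.5 - 0.5x and Ps = 387/7 + (1/7)x; the wedge Ps − Pb = 45 gives 387/7 + (1/7)x − (265.5 - 0.5x) = 45, so x' = 397.
Then Pb = 265.5 − 0.5·397 = 67 and Ps = 387/7 + (1/7)·397 = 112.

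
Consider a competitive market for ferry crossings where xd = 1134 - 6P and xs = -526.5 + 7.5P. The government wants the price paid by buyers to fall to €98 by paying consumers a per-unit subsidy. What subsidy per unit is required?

Required subsidy s = €45 per unit

At a buyer price of 98, quantity demanded is 1134 − 6·98 = 546.
Sellers supply 546 only when they receive Ps with -526.5 + 7.5·Ps = 546, i.e. Ps = 143.
s = Ps − Pb = 143 − 98 = 45.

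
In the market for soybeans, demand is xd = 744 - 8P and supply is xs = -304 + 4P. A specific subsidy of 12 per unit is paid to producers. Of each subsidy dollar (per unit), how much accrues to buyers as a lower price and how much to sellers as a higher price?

Buyers gain 4 per unit; sellers gain 8 per unit

Pre-subsidy: 744 - 8P = -304 + 4P gives P* = 262/3, x* = 136/3.
With the subsidy, sellers receive Ps = Pb + 12 for each unit, where Pb is the price buyers pay.
Supply in terms of Pb becomes xs = -304 + 4(Pb + 12) = -256 + 4Pb. Setting this equal to demand: 744 - 8Pb = -256 + 4Pb, so Pb = 250/3.
Sellers receive Ps = 250/3 + 12 = 286/3; x' = 744 − 8·(250/3) = 232/3.
Buyers' price falls by P* − Pb = 262/3 − 250/3 = 4; sellers' price rises by Ps − P* = 286/3 − 262/3 = 8.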